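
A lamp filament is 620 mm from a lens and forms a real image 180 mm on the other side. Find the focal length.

f = 140 mm (converging)

Real image ⇒ d_i = +180 mm.
1/f = 1/d_o + 1/d_i = 1/(620) + 1/(180) = 0.007168, so f = 140 mm.
Since f is positive, the lens is converging.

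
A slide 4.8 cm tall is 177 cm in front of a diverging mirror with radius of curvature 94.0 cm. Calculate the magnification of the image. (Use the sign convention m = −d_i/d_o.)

f = R/2 = 94.0/2 = 47.00 cm; for a diverging mirror, f = -47.00 cm.
1/d_i = 1/f − 1/d_o = 1/(-47.00) − 1/(177) = -0.02693, so d_i = -37.14 cm.
m = −d_i/d_o = −(-37.14)/(177) = +0.210.
The image is virtual, upright and reduced, behind the mirror.

m = +0.210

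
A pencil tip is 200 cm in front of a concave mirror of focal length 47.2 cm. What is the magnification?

1/d_i = 1/f − 1/d_o = 1/(47.20) − 1/(200) = 0.01619, so d_i = 61.78 cm.
m = −d_i/d_o = −(61.78)/(200) = -0.309.
The image is real, inverted and reduced, in front of the mirror.

m = -0.309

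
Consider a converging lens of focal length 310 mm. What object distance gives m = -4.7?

376 mm

m = −d_i/d_o ⇒ d_i = −m·d_o.
1/f = 1/d_o + 1/d_i = 1/d_o − 1/(m·d_o) = (1 − 1/m)/d_o, so d_o = f(1 − 1/m) = (310.0)(1 − 1/(-4.7)) = 376 mm.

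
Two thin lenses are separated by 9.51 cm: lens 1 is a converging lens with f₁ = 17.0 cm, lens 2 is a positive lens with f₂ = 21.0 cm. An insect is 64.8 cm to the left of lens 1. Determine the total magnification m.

Lens 1: 1/d_i1 = 1/(17.0) − 1/(64.8) = 0.04339, so d_i1 = 23.05 cm; m₁ = −d_i1/d_o1 = -0.3557.
d_o2 = 9.51 − (23.05) = -13.54 cm (virtual object).
Lens 2: 1/d_i2 = 1/(21.0) − 1/(-13.54) = 0.1215, so d_i2 = 8.232 cm; m₂ = −d_i2/d_o2 = +0.6080.
m = m₁·m₂ = (-0.3557)(+0.6080) = -0.216.

m = -0.216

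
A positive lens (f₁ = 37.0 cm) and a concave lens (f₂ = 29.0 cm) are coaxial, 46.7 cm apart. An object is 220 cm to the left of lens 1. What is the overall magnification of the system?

Lens 1: 1/d_i1 = 1/(37.0) − 1/(220) = 0.02248, so d_i1 = 44.48 cm; m₁ = −d_i1/d_o1 = -0.2022.
d_o2 = 46.7 − (44.48) = 2.220 cm.
f₂ = −29.0 cm (diverging).
Lens 2: 1/d_i2 = 1/(-29.0) − 1/(2.220) = -0.4849, so d_i2 = -2.062 cm; m₂ = −d_i2/d_o2 = +0.9289.
m = m₁·m₂ = (-0.2022)(+0.9289) = -0.188.

m = -0.188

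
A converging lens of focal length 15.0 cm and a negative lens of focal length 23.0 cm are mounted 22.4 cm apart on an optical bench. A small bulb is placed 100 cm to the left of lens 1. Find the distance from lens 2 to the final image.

Lens 1: 1/d_i1 = 1/f₁ − 1/d_o1 = 1/(15.0) − 1/(100) = 0.05667, so d_i1 = 17.65 cm.
The intermediate image is 17.65 cm to the right of lens 1, which is 22.4 − (17.65) = 4.750 cm to the left of lens 2, so d_o2 = +4.750 cm.
Lens 2 is diverging, so f₂ = −23.0 cm.
Lens 2: 1/d_i2 = 1/f₂ − 1/d_o2 = 1/(-23.0) − 1/(4.750) = -0.2540, so d_i2 = -3.94 cm.
The final image is virtual, 3.94 cm to the left of lens 2 (overall magnification ≈ -0.15).

3.94 cm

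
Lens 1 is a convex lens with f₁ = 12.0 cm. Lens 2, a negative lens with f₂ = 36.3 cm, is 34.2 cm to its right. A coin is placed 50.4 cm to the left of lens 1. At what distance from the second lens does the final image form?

Lens 1: 1/d_i1 = 1/f₁ − 1/d_o1 = 1/(12.0) − 1/(50.4) = 0.06349, so d_i1 = 15.75 cm.
The intermediate image is 15.75 cm to the right of lens 1, which is 34.2 − (15.75) = 18.45 cm to the left of lens 2, so d_o2 = +18.45 cm.
Lens 2 is diverging, so f₂ = −36.3 cm.
Lens 2: 1/d_i2 = 1/f₂ − 1/d_o2 = 1/(-36.3) − 1/(18.45) = -0.08175, so d_i2 = -12.2 cm.
The final image is virtual, 12.2 cm to the left of lens 2 (overall magnification ≈ -0.21).

12.2 cm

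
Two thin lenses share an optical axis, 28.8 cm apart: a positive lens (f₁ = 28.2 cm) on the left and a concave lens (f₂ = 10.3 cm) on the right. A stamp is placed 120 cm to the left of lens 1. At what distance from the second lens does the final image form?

37.1 cm

Lens 1: 1/d_i1 = 1/f₁ − 1/d_o1 = 1/(28.2) − 1/(120) = 0.02713, so d_i1 = 36.86 cm.
The intermediate image is 36.86 cm to the right of lens 1, which lies 8.060 cm to the right of lens 2 — a virtual object — so d_o2 = −8.060 cm.
Lens 2 is diverging, so f₂ = −10.3 cm.
Lens 2: 1/d_i2 = 1/f₂ − 1/d_o2 = 1/(-10.3) − 1/(-8.060) = 0.02698, so d_i2 = 37.1 cm.
The final image is real, 37.1 cm to the right of lens 2 (overall magnification ≈ -1.4).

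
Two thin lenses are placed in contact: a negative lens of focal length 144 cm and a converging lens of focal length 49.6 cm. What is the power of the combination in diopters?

P = +1.32 D

P₁ = 1/f₁ = 1/(-1.44 m) = -0.6944 D; P₂ = 1/f₂ = 1/(0.496 m) = +2.016 D.
For thin lenses in contact, P = P₁ + P₂ = (-0.6944) + (+2.016) = +1.32 D.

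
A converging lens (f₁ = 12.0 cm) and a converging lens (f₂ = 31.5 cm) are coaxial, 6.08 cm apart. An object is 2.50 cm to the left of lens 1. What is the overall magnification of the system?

m = +1.79

Lens 1: 1/d_i1 = 1/(12.0) − 1/(2.50) = -0.3167, so d_i1 = -3.158 cm; m₁ = −d_i1/d_o1 = +1.263.
d_o2 = 6.08 − (-3.158) = 9.238 cm.
Lens 2: 1/d_i2 = 1/(31.5) − 1/(9.238) = -0.07650, so d_i2 = -13.07 cm; m₂ = −d_i2/d_o2 = +1.415.
m = m₁·m₂ = (+1.263)(+1.415) = +1.79.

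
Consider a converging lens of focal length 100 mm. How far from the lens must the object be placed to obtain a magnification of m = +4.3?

m = −d_i/d_o ⇒ d_i = −m·d_o.
1/f = 1/d_o + 1/d_i = 1/d_o − 1/(m·d_o) = (1 − 1/m)/d_o, so d_o = f(1 − 1/m) = (100.0)(1 − 1/(+4.3)) = 76.7 mm.

76.7 mm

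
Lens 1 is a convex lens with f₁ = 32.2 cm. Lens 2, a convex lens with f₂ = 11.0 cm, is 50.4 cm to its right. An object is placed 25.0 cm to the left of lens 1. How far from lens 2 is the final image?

11.8 cm

Lens 1: 1/d_i1 = 1/f₁ − 1/d_o1 = 1/(32.2) − 1/(25.0) = -0.008944, so d_i1 = -111.8 cm.
The intermediate image is 111.8 cm to the left of lens 1 (virtual), which is 50.4 − (-111.8) = 162.2 cm to the left of lens 2, so d_o2 = +162.2 cm.
Lens 2: 1/d_i2 = 1/f₂ − 1/d_o2 = 1/(11.0) − 1/(162.2) = 0.08474, so d_i2 = 11.8 cm.
The final image is real, 11.8 cm to the right of lens 2 (overall magnification ≈ -0.33).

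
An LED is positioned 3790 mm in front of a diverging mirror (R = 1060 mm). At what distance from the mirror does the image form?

f = R/2 = 1060/2 = 530.0 mm; for a diverging mirror, f = -530.0 mm.
Mirror equation: 1/q = 1/f − 1/p = 1/(-530.0) − 1/(3790) = -0.001887 − 0.0002639 = -0.002151, so q = -465 mm.
The image is virtual, upright and reduced, behind the mirror.

465 mm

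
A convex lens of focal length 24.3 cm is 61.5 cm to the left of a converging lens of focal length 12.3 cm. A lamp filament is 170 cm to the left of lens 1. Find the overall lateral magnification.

Lens 1: 1/d_i1 = 1/(24.3) − 1/(170) = 0.03527, so d_i1 = 28.35 cm; m₁ = −d_i1/d_o1 = -0.1668.
d_o2 = 61.5 − (28.35) = 33.15 cm.
Lens 2: 1/d_i2 = 1/(12.3) − 1/(33.15) = 0.05113, so d_i2 = 19.56 cm; m₂ = −d_i2/d_o2 = -0.5899.
m = m₁·m₂ = (-0.1668)(-0.5899) = +0.0984.

m = +0.0984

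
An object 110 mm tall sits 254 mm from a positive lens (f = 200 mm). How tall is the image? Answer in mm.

407 mm

1/d_i = 1/f − 1/d_o = 1/(200.0) − 1/(254) = 0.001063, so d_i = 940.7 mm.
m = −d_i/d_o = -3.704.
|h_i| = |m|·h_o = 3.704 × 110 = 407 mm. The image is real, inverted and enlarged, on the far side of the lens.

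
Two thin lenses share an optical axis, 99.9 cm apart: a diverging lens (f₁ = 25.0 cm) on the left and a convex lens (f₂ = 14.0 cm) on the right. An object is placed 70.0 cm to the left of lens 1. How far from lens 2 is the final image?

15.9 cm

Lens 1 is diverging, so f₁ = −25.0 cm.
Lens 1: 1/d_i1 = 1/f₁ − 1/d_o1 = 1/(-25.0) − 1/(70.0) = -0.05429, so d_i1 = -18.42 cm.
The intermediate image is 18.42 cm to the left of lens 1 (virtual), which is 99.9 − (-18.42) = 118.3 cm to the left of lens 2, so d_o2 = +118.3 cm.
Lens 2: 1/d_i2 = 1/f₂ − 1/d_o2 = 1/(14.0) − 1/(118.3) = 0.06298, so d_i2 = 15.9 cm.
The final image is real, 15.9 cm to the right of lens 2 (overall magnification ≈ -0.035).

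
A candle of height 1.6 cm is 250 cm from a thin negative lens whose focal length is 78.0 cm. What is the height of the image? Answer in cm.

0.380 cm

For a negative lens, f = -78.0 cm.
1/d_i = 1/f − 1/d_o = 1/(-78.00) − 1/(250) = -0.01682, so d_i = -59.45 cm.
m = −d_i/d_o = +0.2378.
|h_i| = |m|·h_o = 0.2378 × 1.6 = 0.380 cm. The image is virtual, upright and reduced, on the same side as the object.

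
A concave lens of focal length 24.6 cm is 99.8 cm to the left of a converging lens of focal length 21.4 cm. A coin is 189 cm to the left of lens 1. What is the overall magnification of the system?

m = -0.0246

f₁ = −24.6 cm (diverging).
Lens 1: 1/d_i1 = 1/(-24.6) − 1/(189) = -0.04594, so d_i1 = -21.77 cm; m₁ = −d_i1/d_o1 = +0.1152.
d_o2 = 99.8 − (-21.77) = 121.6 cm.
Lens 2: 1/d_i2 = 1/(21.4) − 1/(121.6) = 0.03851, so d_i2 = 25.97 cm; m₂ = −d_i2/d_o2 = -0.2136.
m = m₁·m₂ = (+0.1152)(-0.2136) = -0.0246.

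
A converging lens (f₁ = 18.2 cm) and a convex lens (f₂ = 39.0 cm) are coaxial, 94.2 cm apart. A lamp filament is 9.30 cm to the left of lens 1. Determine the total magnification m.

m = -1.07

Lens 1: 1/d_i1 = 1/(18.2) − 1/(9.30) = -0.05258, so d_i1 = -19.02 cm; m₁ = −d_i1/d_o1 = +2.045.
d_o2 = 94.2 − (-19.02) = 113.2 cm.
Lens 2: 1/d_i2 = 1/(39.0) − 1/(113.2) = 0.01681, so d_i2 = 59.50 cm; m₂ = −d_i2/d_o2 = -0.5256.
m = m₁·m₂ = (+2.045)(-0.5256) = -1.07.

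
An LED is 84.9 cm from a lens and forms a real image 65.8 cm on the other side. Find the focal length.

Real image ⇒ d_i = +65.8 cm.
1/f = 1/d_o + 1/d_i = 1/(84.9) + 1/(65.8) = 0.02698, so f = 37.1 cm.
Since f is positive, the lens is converging.

f = 37.1 cm (converging)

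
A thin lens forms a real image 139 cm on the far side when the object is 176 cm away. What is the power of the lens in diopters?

P = +1.29 D

d_i = +139 cm.
1/f = 1/d_o + 1/d_i = 1/(176) + 1/(139) = 0.01288 cm⁻¹.
f = 77.66 cm = 0.7766 m, so P = 1/f = +1.29 D.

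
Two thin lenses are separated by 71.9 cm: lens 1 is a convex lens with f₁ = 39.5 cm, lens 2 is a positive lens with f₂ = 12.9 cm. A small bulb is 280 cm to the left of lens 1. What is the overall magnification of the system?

Lens 1: 1/d_i1 = 1/(39.5) − 1/(280) = 0.02175, so d_i1 = 45.99 cm; m₁ = −d_i1/d_o1 = -0.1643.
d_o2 = 71.9 − (45.99) = 25.91 cm.
Lens 2: 1/d_i2 = 1/(12.9) − 1/(25.91) = 0.03892, so d_i2 = 25.69 cm; m₂ = −d_i2/d_o2 = -0.9915.
m = m₁·m₂ = (-0.1643)(-0.9915) = +0.163.

m = +0.163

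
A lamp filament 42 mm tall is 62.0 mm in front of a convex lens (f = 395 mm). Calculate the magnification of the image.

m = +1.19

1/d_i = 1/f − 1/d_o = 1/(395.0) − 1/(62.0) = -0.01360, so d_i = -73.54 mm.
m = −d_i/d_o = −(-73.54)/(62.0) = +1.19.
The image is virtual, upright and enlarged, on the same side as the object.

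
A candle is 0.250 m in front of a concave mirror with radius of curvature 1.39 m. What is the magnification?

f = R/2 = 1.39/2 = 0.6950 m.
1/d_i = 1/f − 1/d_o = 1/(0.6950) − 1/(0.250) = -2.561, so d_i = -0.3904 m.
m = −d_i/d_o = −(-0.3904)/(0.250) = +1.56.
The image is virtual, upright and enlarged, behind the mirror.

m = +1.56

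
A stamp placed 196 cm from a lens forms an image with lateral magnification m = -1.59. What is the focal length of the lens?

m = −d_i/d_o ⇒ d_i = −m·d_o = −(-1.59)·(196) = 311.6 cm.
1/f = 1/d_o + 1/d_i = 1/(196) + 1/(311.6) = 0.008311, so f = 120 cm.
Since f is positive, the lens is converging.

f = 120 cm (converging)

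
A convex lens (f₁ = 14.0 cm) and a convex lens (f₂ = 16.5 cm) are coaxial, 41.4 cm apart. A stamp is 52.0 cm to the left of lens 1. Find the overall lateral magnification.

m = +1.06

Lens 1: 1/d_i1 = 1/(14.0) − 1/(52.0) = 0.05220, so d_i1 = 19.16 cm; m₁ = −d_i1/d_o1 = -0.3685.
d_o2 = 41.4 − (19.16) = 22.24 cm.
Lens 2: 1/d_i2 = 1/(16.5) − 1/(22.24) = 0.01564, so d_i2 = 63.93 cm; m₂ = −d_i2/d_o2 = -2.875.
m = m₁·m₂ = (-0.3685)(-2.875) = +1.06.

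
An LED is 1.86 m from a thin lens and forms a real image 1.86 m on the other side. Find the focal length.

Real image ⇒ d_i = +1.86 m.
1/f = 1/d_o + 1/d_i = 1/(1.86) + 1/(1.86) = 1.075, so f = 0.930 m.
Since f is positive, the thin lens is converging.

f = 0.930 m (converging)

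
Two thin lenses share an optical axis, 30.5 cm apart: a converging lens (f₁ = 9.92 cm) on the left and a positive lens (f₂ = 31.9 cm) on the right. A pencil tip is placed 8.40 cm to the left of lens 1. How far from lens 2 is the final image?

50.9 cm

Lens 1: 1/d_i1 = 1/f₁ − 1/d_o1 = 1/(9.92) − 1/(8.40) = -0.01824, so d_i1 = -54.82 cm.
The intermediate image is 54.82 cm to the left of lens 1 (virtual), which is 30.5 − (-54.82) = 85.32 cm to the left of lens 2, so d_o2 = +85.32 cm.
Lens 2: 1/d_i2 = 1/f₂ − 1/d_o2 = 1/(31.9) − 1/(85.32) = 0.01963, so d_i2 = 50.9 cm.
The final image is real, 50.9 cm to the right of lens 2 (overall magnification ≈ -3.9).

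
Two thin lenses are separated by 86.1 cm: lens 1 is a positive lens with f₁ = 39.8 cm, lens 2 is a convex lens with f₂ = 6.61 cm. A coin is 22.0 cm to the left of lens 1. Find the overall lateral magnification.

Lens 1: 1/d_i1 = 1/(39.8) − 1/(22.0) = -0.02033, so d_i1 = -49.19 cm; m₁ = −d_i1/d_o1 = +2.236.
d_o2 = 86.1 − (-49.19) = 135.3 cm.
Lens 2: 1/d_i2 = 1/(6.61) − 1/(135.3) = 0.1439, so d_i2 = 6.950 cm; m₂ = −d_i2/d_o2 = -0.05136.
m = m₁·m₂ = (+2.236)(-0.05136) = -0.115.

m = -0.115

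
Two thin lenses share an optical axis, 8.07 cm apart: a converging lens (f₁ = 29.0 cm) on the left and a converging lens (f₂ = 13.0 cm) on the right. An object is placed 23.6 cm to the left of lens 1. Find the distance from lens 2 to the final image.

Lens 1: 1/d_i1 = 1/f₁ − 1/d_o1 = 1/(29.0) − 1/(23.6) = -0.007890, so d_i1 = -126.7 cm.
The intermediate image is 126.7 cm to the left of lens 1 (virtual), which is 8.07 − (-126.7) = 134.8 cm to the left of lens 2, so d_o2 = +134.8 cm.
Lens 2: 1/d_i2 = 1/f₂ − 1/d_o2 = 1/(13.0) − 1/(134.8) = 0.06950, so d_i2 = 14.4 cm.
The final image is real, 14.4 cm to the right of lens 2 (overall magnification ≈ -0.57).

14.4 cm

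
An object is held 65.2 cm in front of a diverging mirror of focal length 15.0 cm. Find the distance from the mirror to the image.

12.2 cm

For a diverging mirror, f = -15.0 cm.
Mirror equation: 1/v = 1/f − 1/u = 1/(-15.00) − 1/(65.2) = -0.06667 − 0.01534 = -0.08200, so v = -12.2 cm.
The image is virtual, upright and reduced, behind the mirror.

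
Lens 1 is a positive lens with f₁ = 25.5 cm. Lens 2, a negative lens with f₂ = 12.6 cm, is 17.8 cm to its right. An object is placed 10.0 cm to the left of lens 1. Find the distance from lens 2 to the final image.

Lens 1: 1/d_i1 = 1/f₁ − 1/d_o1 = 1/(25.5) − 1/(10.0) = -0.06078, so d_i1 = -16.45 cm.
The intermediate image is 16.45 cm to the left of lens 1 (virtual), which is 17.8 − (-16.45) = 34.25 cm to the left of lens 2, so d_o2 = +34.25 cm.
Lens 2 is diverging, so f₂ = −12.6 cm.
Lens 2: 1/d_i2 = 1/f₂ − 1/d_o2 = 1/(-12.6) − 1/(34.25) = -0.1086, so d_i2 = -9.21 cm.
The final image is virtual, 9.21 cm to the left of lens 2 (overall magnification ≈ 0.44).

9.21 cm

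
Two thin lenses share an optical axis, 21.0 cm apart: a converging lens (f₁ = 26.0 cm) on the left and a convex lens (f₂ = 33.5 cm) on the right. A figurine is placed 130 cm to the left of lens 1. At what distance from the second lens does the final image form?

Lens 1: 1/d_i1 = 1/f₁ − 1/d_o1 = 1/(26.0) − 1/(130) = 0.03077, so d_i1 = 32.50 cm.
The intermediate image is 32.50 cm to the right of lens 1, which lies 11.50 cm to the right of lens 2 — a virtual object — so d_o2 = −11.50 cm.
Lens 2: 1/d_i2 = 1/f₂ − 1/d_o2 = 1/(33.5) − 1/(-11.50) = 0.1168, so d_i2 = 8.56 cm.
The final image is real, 8.56 cm to the right of lens 2 (overall magnification ≈ -0.19).

8.56 cm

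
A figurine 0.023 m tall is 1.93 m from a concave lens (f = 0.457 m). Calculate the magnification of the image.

m = +0.191

For a concave lens, f = -0.457 m.
1/d_i = 1/f − 1/d_o = 1/(-0.4570) − 1/(1.93) = -2.706, so d_i = -0.3695 m.
m = −d_i/d_o = −(-0.3695)/(1.93) = +0.191.
The image is virtual, upright and reduced, on the same side as the object.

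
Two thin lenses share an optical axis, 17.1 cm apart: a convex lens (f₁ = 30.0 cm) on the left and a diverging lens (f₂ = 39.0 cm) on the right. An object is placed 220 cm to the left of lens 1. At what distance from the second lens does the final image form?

Lens 1: 1/d_i1 = 1/f₁ − 1/d_o1 = 1/(30.0) − 1/(220) = 0.02879, so d_i1 = 34.74 cm.
The intermediate image is 34.74 cm to the right of lens 1, which lies 17.64 cm to the right of lens 2 — a virtual object — so d_o2 = −17.64 cm.
Lens 2 is diverging, so f₂ = −39.0 cm.
Lens 2: 1/d_i2 = 1/f₂ − 1/d_o2 = 1/(-39.0) − 1/(-17.64) = 0.03105, so d_i2 = 32.2 cm.
The final image is real, 32.2 cm to the right of lens 2 (overall magnification ≈ -0.29).

32.2 cm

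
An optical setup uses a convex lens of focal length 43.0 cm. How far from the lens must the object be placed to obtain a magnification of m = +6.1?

m = −d_i/d_o ⇒ d_i = −m·d_o.
1/f = 1/d_o + 1/d_i = 1/d_o − 1/(m·d_o) = (1 − 1/m)/d_o, so d_o = f(1 − 1/m) = (43.00)(1 − 1/(+6.1)) = 36.0 cm.

36.0 cm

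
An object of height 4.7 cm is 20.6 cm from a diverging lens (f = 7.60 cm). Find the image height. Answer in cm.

For a diverging lens, f = -7.60 cm.
1/d_i = 1/f − 1/d_o = 1/(-7.600) − 1/(20.6) = -0.1801, so d_i = -5.552 cm.
m = −d_i/d_o = +0.2695.
|h_i| = |m|·h_o = 0.2695 × 4.7 = 1.27 cm. The image is virtual, upright and reduced, on the same side as the object.

1.27 cm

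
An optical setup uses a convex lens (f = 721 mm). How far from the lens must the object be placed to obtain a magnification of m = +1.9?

m = −d_i/d_o ⇒ d_i = −m·d_o.
1/f = 1/d_o + 1/d_i = 1/d_o − 1/(m·d_o) = (1 − 1/m)/d_o, so d_o = f(1 − 1/m) = (721.0)(1 − 1/(+1.9)) = 342 mm.

342 mm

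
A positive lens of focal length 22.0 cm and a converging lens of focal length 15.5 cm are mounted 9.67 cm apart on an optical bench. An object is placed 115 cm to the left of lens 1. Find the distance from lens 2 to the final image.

8.23 cm

Lens 1: 1/d_i1 = 1/f₁ − 1/d_o1 = 1/(22.0) − 1/(115) = 0.03676, so d_i1 = 27.20 cm.
The intermediate image is 27.20 cm to the right of lens 1, which lies 17.53 cm to the right of lens 2 — a virtual object — so d_o2 = −17.53 cm.
Lens 2: 1/d_i2 = 1/f₂ − 1/d_o2 = 1/(15.5) − 1/(-17.53) = 0.1216, so d_i2 = 8.23 cm.
The final image is real, 8.23 cm to the right of lens 2 (overall magnification ≈ -0.11).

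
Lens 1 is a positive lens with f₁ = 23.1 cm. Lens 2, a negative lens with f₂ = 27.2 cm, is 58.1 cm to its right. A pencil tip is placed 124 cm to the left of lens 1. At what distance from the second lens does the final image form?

14.2 cm

Lens 1: 1/d_i1 = 1/f₁ − 1/d_o1 = 1/(23.1) − 1/(124) = 0.03523, so d_i1 = 28.39 cm.
The intermediate image is 28.39 cm to the right of lens 1, which is 58.1 − (28.39) = 29.71 cm to the left of lens 2, so d_o2 = +29.71 cm.
Lens 2 is diverging, so f₂ = −27.2 cm.
Lens 2: 1/d_i2 = 1/f₂ − 1/d_o2 = 1/(-27.2) − 1/(29.71) = -0.07042, so d_i2 = -14.2 cm.
The final image is virtual, 14.2 cm to the left of lens 2 (overall magnification ≈ -0.11).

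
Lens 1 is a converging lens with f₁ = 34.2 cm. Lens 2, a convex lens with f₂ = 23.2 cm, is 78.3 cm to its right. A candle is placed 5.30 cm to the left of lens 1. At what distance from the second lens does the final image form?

32.0 cm

Lens 1: 1/d_i1 = 1/f₁ − 1/d_o1 = 1/(34.2) − 1/(5.30) = -0.1594, so d_i1 = -6.272 cm.
The intermediate image is 6.272 cm to the left of lens 1 (virtual), which is 78.3 − (-6.272) = 84.57 cm to the left of lens 2, so d_o2 = +84.57 cm.
Lens 2: 1/d_i2 = 1/f₂ − 1/d_o2 = 1/(23.2) − 1/(84.57) = 0.03128, so d_i2 = 32.0 cm.
The final image is real, 32.0 cm to the right of lens 2 (overall magnification ≈ -0.45).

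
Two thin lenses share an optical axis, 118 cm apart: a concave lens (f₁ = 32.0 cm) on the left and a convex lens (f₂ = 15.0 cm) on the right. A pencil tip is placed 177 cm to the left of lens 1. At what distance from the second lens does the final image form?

16.7 cm

Lens 1 is diverging, so f₁ = −32.0 cm.
Lens 1: 1/d_i1 = 1/f₁ − 1/d_o1 = 1/(-32.0) − 1/(177) = -0.03690, so d_i1 = -27.10 cm.
The intermediate image is 27.10 cm to the left of lens 1 (virtual), which is 118 − (-27.10) = 145.1 cm to the left of lens 2, so d_o2 = +145.1 cm.
Lens 2: 1/d_i2 = 1/f₂ − 1/d_o2 = 1/(15.0) − 1/(145.1) = 0.05977, so d_i2 = 16.7 cm.
The final image is real, 16.7 cm to the right of lens 2 (overall magnification ≈ -0.018).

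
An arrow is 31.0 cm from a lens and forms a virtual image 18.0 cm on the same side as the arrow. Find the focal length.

f = -42.9 cm (diverging)

Virtual image ⇒ d_i = −18.0 cm.
1/f = 1/d_o + 1/d_i = 1/(31.0) + 1/(-18.0) = -0.02330, so f = -42.9 cm.
Since f is negative, the lens is diverging.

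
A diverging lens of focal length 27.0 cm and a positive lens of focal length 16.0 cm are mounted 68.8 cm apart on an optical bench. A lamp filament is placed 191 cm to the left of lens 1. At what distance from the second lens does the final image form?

19.3 cm

Lens 1 is diverging, so f₁ = −27.0 cm.
Lens 1: 1/d_i1 = 1/f₁ − 1/d_o1 = 1/(-27.0) − 1/(191) = -0.04227, so d_i1 = -23.66 cm.
The intermediate image is 23.66 cm to the left of lens 1 (virtual), which is 68.8 − (-23.66) = 92.46 cm to the left of lens 2, so d_o2 = +92.46 cm.
Lens 2: 1/d_i2 = 1/f₂ − 1/d_o2 = 1/(16.0) − 1/(92.46) = 0.05168, so d_i2 = 19.3 cm.
The final image is real, 19.3 cm to the right of lens 2 (overall magnification ≈ -0.026).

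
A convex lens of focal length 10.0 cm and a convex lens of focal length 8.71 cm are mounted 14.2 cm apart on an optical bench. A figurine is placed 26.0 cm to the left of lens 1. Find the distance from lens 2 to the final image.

Lens 1: 1/d_i1 = 1/f₁ − 1/d_o1 = 1/(10.0) − 1/(26.0) = 0.06154, so d_i1 = 16.25 cm.
The intermediate image is 16.25 cm to the right of lens 1, which lies 2.050 cm to the right of lens 2 — a virtual object — so d_o2 = −2.050 cm.
Lens 2: 1/d_i2 = 1/f₂ − 1/d_o2 = 1/(8.71) − 1/(-2.050) = 0.6026, so d_i2 = 1.66 cm.
The final image is real, 1.66 cm to the right of lens 2 (overall magnification ≈ -0.51).

1.66 cm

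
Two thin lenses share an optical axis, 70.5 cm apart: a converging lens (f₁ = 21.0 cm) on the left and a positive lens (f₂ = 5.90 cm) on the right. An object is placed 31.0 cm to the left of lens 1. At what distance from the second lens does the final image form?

63.7 cm

Lens 1: 1/d_i1 = 1/f₁ − 1/d_o1 = 1/(21.0) − 1/(31.0) = 0.01536, so d_i1 = 65.10 cm.
The intermediate image is 65.10 cm to the right of lens 1, which is 70.5 − (65.10) = 5.400 cm to the left of lens 2, so d_o2 = +5.400 cm.
Lens 2: 1/d_i2 = 1/f₂ − 1/d_o2 = 1/(5.90) − 1/(5.400) = -0.01569, so d_i2 = -63.7 cm.
The final image is virtual, 63.7 cm to the left of lens 2 (overall magnification ≈ -25).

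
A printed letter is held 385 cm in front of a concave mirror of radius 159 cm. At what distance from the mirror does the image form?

100 cm

f = R/2 = 159/2 = 79.50 cm.
Mirror equation: 1/d_i = 1/f − 1/d_o = 1/(79.50) − 1/(385) = 0.01258 − 0.002597 = 0.009981, so d_i = 100 cm.
The image is real, inverted and reduced, in front of the mirror.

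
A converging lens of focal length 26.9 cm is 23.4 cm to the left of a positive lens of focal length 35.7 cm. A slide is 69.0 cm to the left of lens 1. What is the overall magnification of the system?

m = -0.405

Lens 1: 1/d_i1 = 1/(26.9) − 1/(69.0) = 0.02268, so d_i1 = 44.09 cm; m₁ = −d_i1/d_o1 = -0.6390.
d_o2 = 23.4 − (44.09) = -20.69 cm (virtual object).
Lens 2: 1/d_i2 = 1/(35.7) − 1/(-20.69) = 0.07634, so d_i2 = 13.10 cm; m₂ = −d_i2/d_o2 = +0.6331.
m = m₁·m₂ = (-0.6390)(+0.6331) = -0.405.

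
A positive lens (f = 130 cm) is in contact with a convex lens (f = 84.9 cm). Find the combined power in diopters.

P = +1.95 D

P₁ = 1/f₁ = 1/(1.30 m) = +0.7692 D; P₂ = 1/f₂ = 1/(0.849 m) = +1.178 D.
For thin lenses in contact, P = P₁ + P₂ = (+0.7692) + (+1.178) = +1.95 D.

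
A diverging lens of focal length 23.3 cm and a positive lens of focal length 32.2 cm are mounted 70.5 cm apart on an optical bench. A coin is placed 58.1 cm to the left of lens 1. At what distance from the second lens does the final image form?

51.1 cm

Lens 1 is diverging, so f₁ = −23.3 cm.
Lens 1: 1/d_i1 = 1/f₁ − 1/d_o1 = 1/(-23.3) − 1/(58.1) = -0.06013, so d_i1 = -16.63 cm.
The intermediate image is 16.63 cm to the left of lens 1 (virtual), which is 70.5 − (-16.63) = 87.13 cm to the left of lens 2, so d_o2 = +87.13 cm.
Lens 2: 1/d_i2 = 1/f₂ − 1/d_o2 = 1/(32.2) − 1/(87.13) = 0.01958, so d_i2 = 51.1 cm.
The final image is real, 51.1 cm to the right of lens 2 (overall magnification ≈ -0.17).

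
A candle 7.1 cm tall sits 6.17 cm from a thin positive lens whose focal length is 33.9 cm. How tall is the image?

1/d_i = 1/f − 1/d_o = 1/(33.90) − 1/(6.17) = -0.1326, so d_i = -7.543 cm.
m = −d_i/d_o = +1.223.
|h_i| = |m|·h_o = 1.223 × 7.1 = 8.68 cm. The image is virtual, upright and enlarged, on the same side as the object.

8.68 cm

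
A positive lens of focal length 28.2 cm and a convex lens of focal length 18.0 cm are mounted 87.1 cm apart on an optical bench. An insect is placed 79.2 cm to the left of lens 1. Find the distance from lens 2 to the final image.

Lens 1: 1/d_i1 = 1/f₁ − 1/d_o1 = 1/(28.2) − 1/(79.2) = 0.02283, so d_i1 = 43.79 cm.
The intermediate image is 43.79 cm to the right of lens 1, which is 87.1 − (43.79) = 43.31 cm to the left of lens 2, so d_o2 = +43.31 cm.
Lens 2: 1/d_i2 = 1/f₂ − 1/d_o2 = 1/(18.0) − 1/(43.31) = 0.03247, so d_i2 = 30.8 cm.
The final image is real, 30.8 cm to the right of lens 2 (overall magnification ≈ 0.39).

30.8 cm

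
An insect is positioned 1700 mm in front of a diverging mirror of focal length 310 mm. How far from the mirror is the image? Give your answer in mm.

For a diverging mirror, f = -310 mm.
Mirror equation: 1/d_i = 1/f − 1/d_o = 1/(-310.0) − 1/(1700) = -0.003226 − 0.0005882 = -0.003814, so d_i = -262 mm.
The image is virtual, upright and reduced, behind the mirror.

262 mm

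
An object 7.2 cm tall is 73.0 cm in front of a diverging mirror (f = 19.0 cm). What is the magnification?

m = +0.207

For a diverging mirror, f = -19.0 cm.
1/d_i = 1/f − 1/d_o = 1/(-19.00) − 1/(73.0) = -0.06633, so d_i = -15.08 cm.
m = −d_i/d_o = −(-15.08)/(73.0) = +0.207.
The image is virtual, upright and reduced, behind the mirror.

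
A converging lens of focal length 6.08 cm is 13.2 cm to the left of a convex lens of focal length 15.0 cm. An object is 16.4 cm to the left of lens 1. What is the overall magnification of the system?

Lens 1: 1/d_i1 = 1/(6.08) − 1/(16.4) = 0.1035, so d_i1 = 9.662 cm; m₁ = −d_i1/d_o1 = -0.5891.
d_o2 = 13.2 − (9.662) = 3.538 cm.
Lens 2: 1/d_i2 = 1/(15.0) − 1/(3.538) = -0.2160, so d_i2 = -4.630 cm; m₂ = −d_i2/d_o2 = +1.309.
m = m₁·m₂ = (-0.5891)(+1.309) = -0.771.

m = -0.771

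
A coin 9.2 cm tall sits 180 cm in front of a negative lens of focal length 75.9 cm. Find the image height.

2.73 cm

For a negative lens, f = -75.9 cm.
1/d_i = 1/f − 1/d_o = 1/(-75.90) − 1/(180) = -0.01873, so d_i = -53.39 cm.
m = −d_i/d_o = +0.2966.
|h_i| = |m|·h_o = 0.2966 × 9.2 = 2.73 cm. The image is virtual, upright and reduced, on the same side as the object.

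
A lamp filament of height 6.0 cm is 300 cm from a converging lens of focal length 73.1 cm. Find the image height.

1/d_i = 1/f − 1/d_o = 1/(73.10) − 1/(300) = 0.01035, so d_i = 96.65 cm.
m = −d_i/d_o = -0.3222.
|h_i| = |m|·h_o = 0.3222 × 6.0 = 1.93 cm. The image is real, inverted and reduced, on the far side of the lens.

1.93 cm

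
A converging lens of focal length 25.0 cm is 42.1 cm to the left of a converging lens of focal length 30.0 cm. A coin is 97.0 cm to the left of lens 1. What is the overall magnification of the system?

m = -0.483

Lens 1: 1/d_i1 = 1/(25.0) − 1/(97.0) = 0.02969, so d_i1 = 33.68 cm; m₁ = −d_i1/d_o1 = -0.3472.
d_o2 = 42.1 − (33.68) = 8.420 cm.
Lens 2: 1/d_i2 = 1/(30.0) − 1/(8.420) = -0.08543, so d_i2 = -11.71 cm; m₂ = −d_i2/d_o2 = +1.390.
m = m₁·m₂ = (-0.3472)(+1.390) = -0.483.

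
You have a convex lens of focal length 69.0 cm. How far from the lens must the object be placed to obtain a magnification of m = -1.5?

m = −d_i/d_o ⇒ d_i = −m·d_o.
1/f = 1/d_o + 1/d_i = 1/d_o − 1/(m·d_o) = (1 − 1/m)/d_o, so d_o = f(1 − 1/m) = (69.00)(1 − 1/(-1.5)) = 115 cm.

115 cm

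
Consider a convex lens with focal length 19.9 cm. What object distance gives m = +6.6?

m = −d_i/d_o ⇒ d_i = −m·d_o.
1/f = 1/d_o + 1/d_i = 1/d_o − 1/(m·d_o) = (1 − 1/m)/d_o, so d_o = f(1 − 1/m) = (19.90)(1 − 1/(+6.6)) = 16.9 cm.

16.9 cm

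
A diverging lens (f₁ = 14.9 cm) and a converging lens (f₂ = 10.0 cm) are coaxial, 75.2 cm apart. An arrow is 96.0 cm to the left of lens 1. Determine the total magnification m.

m = -0.0172

f₁ = −14.9 cm (diverging).
Lens 1: 1/d_i1 = 1/(-14.9) − 1/(96.0) = -0.07753, so d_i1 = -12.90 cm; m₁ = −d_i1/d_o1 = +0.1344.
d_o2 = 75.2 − (-12.90) = 88.10 cm.
Lens 2: 1/d_i2 = 1/(10.0) − 1/(88.10) = 0.08865, so d_i2 = 11.28 cm; m₂ = −d_i2/d_o2 = -0.1280.
m = m₁·m₂ = (+0.1344)(-0.1280) = -0.0172.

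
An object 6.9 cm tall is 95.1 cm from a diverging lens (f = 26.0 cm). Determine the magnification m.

For a diverging lens, f = -26.0 cm.
1/d_i = 1/f − 1/d_o = 1/(-26.00) − 1/(95.1) = -0.04898, so d_i = -20.42 cm.
m = −d_i/d_o = −(-20.42)/(95.1) = +0.215.
The image is virtual, upright and reduced, on the same side as the object.

m = +0.215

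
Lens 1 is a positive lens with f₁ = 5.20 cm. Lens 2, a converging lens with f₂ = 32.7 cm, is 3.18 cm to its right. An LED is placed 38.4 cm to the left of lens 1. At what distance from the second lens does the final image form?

Lens 1: 1/d_i1 = 1/f₁ − 1/d_o1 = 1/(5.20) − 1/(38.4) = 0.1663, so d_i1 = 6.014 cm.
The intermediate image is 6.014 cm to the right of lens 1, which lies 2.834 cm to the right of lens 2 — a virtual object — so d_o2 = −2.834 cm.
Lens 2: 1/d_i2 = 1/f₂ − 1/d_o2 = 1/(32.7) − 1/(-2.834) = 0.3834, so d_i2 = 2.61 cm.
The final image is real, 2.61 cm to the right of lens 2 (overall magnification ≈ -0.14).

2.61 cm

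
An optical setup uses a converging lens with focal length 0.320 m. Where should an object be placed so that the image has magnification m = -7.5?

m = −d_i/d_o ⇒ d_i = −m·d_o.
1/f = 1/d_o + 1/d_i = 1/d_o − 1/(m·d_o) = (1 − 1/m)/d_o, so d_o = f(1 − 1/m) = (0.3200)(1 − 1/(-7.5)) = 0.363 m.

0.363 m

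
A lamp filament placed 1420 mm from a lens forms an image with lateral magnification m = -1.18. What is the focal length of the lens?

m = −d_i/d_o ⇒ d_i = −m·d_o = −(-1.18)·(1420) = 1676 mm.
1/f = 1/d_o + 1/d_i = 1/(1420) + 1/(1676) = 0.001301, so f = 769 mm.
Since f is positive, the lens is converging.

f = 769 mm (converging)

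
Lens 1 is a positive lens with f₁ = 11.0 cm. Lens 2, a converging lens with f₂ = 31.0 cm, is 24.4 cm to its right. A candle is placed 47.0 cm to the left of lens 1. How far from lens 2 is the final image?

Lens 1: 1/d_i1 = 1/f₁ − 1/d_o1 = 1/(11.0) − 1/(47.0) = 0.06963, so d_i1 = 14.36 cm.
The intermediate image is 14.36 cm to the right of lens 1, which is 24.4 − (14.36) = 10.04 cm to the left of lens 2, so d_o2 = +10.04 cm.
Lens 2: 1/d_i2 = 1/f₂ − 1/d_o2 = 1/(31.0) − 1/(10.04) = -0.06734, so d_i2 = -14.8 cm.
The final image is virtual, 14.8 cm to the left of lens 2 (overall magnification ≈ -0.45).

14.8 cm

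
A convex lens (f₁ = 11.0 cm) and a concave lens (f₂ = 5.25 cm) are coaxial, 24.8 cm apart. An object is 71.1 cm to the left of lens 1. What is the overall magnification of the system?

Lens 1: 1/d_i1 = 1/(11.0) − 1/(71.1) = 0.07684, so d_i1 = 13.01 cm; m₁ = −d_i1/d_o1 = -0.1830.
d_o2 = 24.8 − (13.01) = 11.79 cm.
f₂ = −5.25 cm (diverging).
Lens 2: 1/d_i2 = 1/(-5.25) − 1/(11.79) = -0.2753, so d_i2 = -3.632 cm; m₂ = −d_i2/d_o2 = +0.3081.
m = m₁·m₂ = (-0.1830)(+0.3081) = -0.0564.

m = -0.0564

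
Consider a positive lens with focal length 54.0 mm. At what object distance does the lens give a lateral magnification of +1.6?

20.3 mm

m = −d_i/d_o ⇒ d_i = −m·d_o.
1/f = 1/d_o + 1/d_i = 1/d_o − 1/(m·d_o) = (1 − 1/m)/d_o, so d_o = f(1 − 1/m) = (54.00)(1 − 1/(+1.6)) = 20.3 mm.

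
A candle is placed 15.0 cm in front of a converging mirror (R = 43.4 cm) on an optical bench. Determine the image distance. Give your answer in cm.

f = R/2 = 43.4/2 = 21.70 cm.
Mirror equation: 1/d_i = 1/f − 1/d_o = 1/(21.70) − 1/(15.0) = 0.04608 − 0.06667 = -0.02058, so d_i = -48.6 cm.
The image is virtual, upright and enlarged, behind the mirror.

48.6 cm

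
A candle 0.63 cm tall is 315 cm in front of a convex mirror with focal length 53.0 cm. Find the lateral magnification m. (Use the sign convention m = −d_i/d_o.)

For a convex mirror, f = -53.0 cm.
1/d_i = 1/f − 1/d_o = 1/(-53.00) − 1/(315) = -0.02204, so d_i = -45.37 cm.
m = −d_i/d_o = −(-45.37)/(315) = +0.144.
The image is virtual, upright and reduced, behind the mirror.

m = +0.144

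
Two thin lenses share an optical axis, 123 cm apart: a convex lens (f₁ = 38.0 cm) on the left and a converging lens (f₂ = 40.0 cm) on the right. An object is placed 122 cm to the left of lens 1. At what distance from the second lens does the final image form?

97.5 cm

Lens 1: 1/d_i1 = 1/f₁ − 1/d_o1 = 1/(38.0) − 1/(122) = 0.01812, so d_i1 = 55.19 cm.
The intermediate image is 55.19 cm to the right of lens 1, which is 123 − (55.19) = 67.81 cm to the left of lens 2, so d_o2 = +67.81 cm.
Lens 2: 1/d_i2 = 1/f₂ − 1/d_o2 = 1/(40.0) − 1/(67.81) = 0.01025, so d_i2 = 97.5 cm.
The final image is real, 97.5 cm to the right of lens 2 (overall magnification ≈ 0.65).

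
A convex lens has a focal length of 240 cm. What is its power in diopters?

P = +0.417 D

f = 240 cm = 2.40 m.
P = 1/f = 1/(2.40 m) = +0.417 D.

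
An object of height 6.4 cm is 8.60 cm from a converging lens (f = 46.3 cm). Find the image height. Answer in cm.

7.86 cm

1/d_i = 1/f − 1/d_o = 1/(46.30) − 1/(8.60) = -0.09468, so d_i = -10.56 cm.
m = −d_i/d_o = +1.228.
|h_i| = |m|·h_o = 1.228 × 6.4 = 7.86 cm. The image is virtual, upright and enlarged, on the same side as the object.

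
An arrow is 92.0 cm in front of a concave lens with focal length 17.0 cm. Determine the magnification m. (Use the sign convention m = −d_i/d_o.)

m = +0.156

For a concave lens, f = -17.0 cm.
1/d_i = 1/f − 1/d_o = 1/(-17.00) − 1/(92.0) = -0.06969, so d_i = -14.35 cm.
m = −d_i/d_o = −(-14.35)/(92.0) = +0.156.
The image is virtual, upright and reduced, on the same side as the object.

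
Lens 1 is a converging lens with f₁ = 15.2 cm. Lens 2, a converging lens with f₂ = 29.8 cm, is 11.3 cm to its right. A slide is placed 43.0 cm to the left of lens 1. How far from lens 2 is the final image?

Lens 1: 1/d_i1 = 1/f₁ − 1/d_o1 = 1/(15.2) − 1/(43.0) = 0.04253, so d_i1 = 23.51 cm.
The intermediate image is 23.51 cm to the right of lens 1, which lies 12.21 cm to the right of lens 2 — a virtual object — so d_o2 = −12.21 cm.
Lens 2: 1/d_i2 = 1/f₂ − 1/d_o2 = 1/(29.8) − 1/(-12.21) = 0.1155, so d_i2 = 8.66 cm.
The final image is real, 8.66 cm to the right of lens 2 (overall magnification ≈ -0.39).

8.66 cm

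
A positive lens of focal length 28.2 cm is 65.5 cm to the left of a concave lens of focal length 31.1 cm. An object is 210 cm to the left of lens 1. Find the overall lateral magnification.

Lens 1: 1/d_i1 = 1/(28.2) − 1/(210) = 0.03070, so d_i1 = 32.57 cm; m₁ = −d_i1/d_o1 = -0.1551.
d_o2 = 65.5 − (32.57) = 32.93 cm.
f₂ = −31.1 cm (diverging).
Lens 2: 1/d_i2 = 1/(-31.1) − 1/(32.93) = -0.06252, so d_i2 = -15.99 cm; m₂ = −d_i2/d_o2 = +0.4857.
m = m₁·m₂ = (-0.1551)(+0.4857) = -0.0753.

m = -0.0753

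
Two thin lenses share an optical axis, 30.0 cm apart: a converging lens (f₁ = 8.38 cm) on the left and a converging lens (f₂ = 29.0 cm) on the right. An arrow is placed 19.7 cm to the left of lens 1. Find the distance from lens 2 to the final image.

32.9 cm

Lens 1: 1/d_i1 = 1/f₁ − 1/d_o1 = 1/(8.38) − 1/(19.7) = 0.06857, so d_i1 = 14.58 cm.
The intermediate image is 14.58 cm to the right of lens 1, which is 30.0 − (14.58) = 15.42 cm to the left of lens 2, so d_o2 = +15.42 cm.
Lens 2: 1/d_i2 = 1/f₂ − 1/d_o2 = 1/(29.0) − 1/(15.42) = -0.03037, so d_i2 = -32.9 cm.
The final image is virtual, 32.9 cm to the left of lens 2 (overall magnification ≈ -1.6).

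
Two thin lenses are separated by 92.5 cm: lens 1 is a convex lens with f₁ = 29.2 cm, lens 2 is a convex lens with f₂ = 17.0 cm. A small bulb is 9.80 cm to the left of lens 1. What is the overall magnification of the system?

m = -0.284

Lens 1: 1/d_i1 = 1/(29.2) − 1/(9.80) = -0.06779, so d_i1 = -14.75 cm; m₁ = −d_i1/d_o1 = +1.505.
d_o2 = 92.5 − (-14.75) = 107.2 cm.
Lens 2: 1/d_i2 = 1/(17.0) − 1/(107.2) = 0.04950, so d_i2 = 20.20 cm; m₂ = −d_i2/d_o2 = -0.1885.
m = m₁·m₂ = (+1.505)(-0.1885) = -0.284.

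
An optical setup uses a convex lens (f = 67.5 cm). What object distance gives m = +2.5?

m = −d_i/d_o ⇒ d_i = −m·d_o.
1/f = 1/d_o + 1/d_i = 1/d_o − 1/(m·d_o) = (1 − 1/m)/d_o, so d_o = f(1 − 1/m) = (67.50)(1 − 1/(+2.5)) = 40.5 cm.

40.5 cm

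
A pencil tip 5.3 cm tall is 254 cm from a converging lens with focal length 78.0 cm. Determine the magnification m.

1/d_i = 1/f − 1/d_o = 1/(78.00) − 1/(254) = 0.008884, so d_i = 112.6 cm.
m = −d_i/d_o = −(112.6)/(254) = -0.443.
The image is real, inverted and reduced, on the far side of the lens.

m = -0.443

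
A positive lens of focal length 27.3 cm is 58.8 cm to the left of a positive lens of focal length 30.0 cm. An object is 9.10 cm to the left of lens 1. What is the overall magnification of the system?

Lens 1: 1/d_i1 = 1/(27.3) − 1/(9.10) = -0.07326, so d_i1 = -13.65 cm; m₁ = −d_i1/d_o1 = +1.500.
d_o2 = 58.8 − (-13.65) = 72.45 cm.
Lens 2: 1/d_i2 = 1/(30.0) − 1/(72.45) = 0.01953, so d_i2 = 51.20 cm; m₂ = −d_i2/d_o2 = -0.7067.
m = m₁·m₂ = (+1.500)(-0.7067) = -1.06.

m = -1.06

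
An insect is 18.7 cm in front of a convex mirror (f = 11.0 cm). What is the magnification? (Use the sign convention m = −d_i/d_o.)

m = +0.370

For a convex mirror, f = -11.0 cm.
1/d_i = 1/f − 1/d_o = 1/(-11.00) − 1/(18.7) = -0.1444, so d_i = -6.926 cm.
m = −d_i/d_o = −(-6.926)/(18.7) = +0.370.
The image is virtual, upright and reduced, behind the mirror.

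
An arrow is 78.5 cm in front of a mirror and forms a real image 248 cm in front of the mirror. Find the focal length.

Real image ⇒ d_i = +248 cm.
1/f = 1/d_o + 1/d_i = 1/(78.5) + 1/(248) = 0.01677, so f = 59.6 cm.
Since f is positive, the mirror is concave.

f = 59.6 cm (concave)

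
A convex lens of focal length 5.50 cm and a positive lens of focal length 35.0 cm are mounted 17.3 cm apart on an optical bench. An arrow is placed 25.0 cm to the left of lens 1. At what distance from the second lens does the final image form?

14.5 cm

Lens 1: 1/d_i1 = 1/f₁ − 1/d_o1 = 1/(5.50) − 1/(25.0) = 0.1418, so d_i1 = 7.051 cm.
The intermediate image is 7.051 cm to the right of lens 1, which is 17.3 − (7.051) = 10.25 cm to the left of lens 2, so d_o2 = +10.25 cm.
Lens 2: 1/d_i2 = 1/f₂ − 1/d_o2 = 1/(35.0) − 1/(10.25) = -0.06899, so d_i2 = -14.5 cm.
The final image is virtual, 14.5 cm to the left of lens 2 (overall magnification ≈ -0.40).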